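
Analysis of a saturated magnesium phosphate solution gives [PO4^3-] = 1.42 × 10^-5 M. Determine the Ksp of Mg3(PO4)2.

1.95e-24

Mg3(PO4)2(s) ⇌ 3 Mg^2+(aq) + 2 PO4^3-(aq)
Stoichiometry gives [Mg^2+] = (3/2)[PO4^3-] = 2.130 x 10^-5 M.
Ksp = [Mg^2+]^3[PO4^3-]^2
Ksp = (2.130 × 10^-5)^3 × (1.42 x 10^-5)^2 = 1.95 × 10^-24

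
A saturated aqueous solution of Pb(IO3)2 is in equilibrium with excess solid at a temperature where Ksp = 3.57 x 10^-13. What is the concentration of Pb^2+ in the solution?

[Pb^2+] ≈ 4.47e-5 M

Pb(IO3)2(s) ⇌ Pb^2+ + 2 IO3^-
Ksp = [Pb^2+][IO3^-]^2
For each mole of Pb(IO3)2 that dissolves: [Pb^2+] = s, [IO3^-] = 2s.
Substituting: Ksp = s(2s)^2 = 4s^3
Solving, s = (3.57 x 10^-13/4)^(1/3) = 4.469 × 10^-5 M
[Pb^2+] = s = 4.47 x 10^-5 M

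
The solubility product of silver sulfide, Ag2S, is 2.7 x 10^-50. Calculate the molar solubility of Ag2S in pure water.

s = 1.9 × 10^-17 M

Ag2S(s) ⇌ 2 Ag^+ + S^2-
Ksp = [Ag^+]^2[S^2-]
Let s = molar solubility. Then [Ag^+] = 2s and [S^2-] = s.
Substituting: Ksp = (2s)^2s = 4s^3
Solving, s = (2.7 x 10^-50/4)^(1/3) = 1.9 x 10^-17 M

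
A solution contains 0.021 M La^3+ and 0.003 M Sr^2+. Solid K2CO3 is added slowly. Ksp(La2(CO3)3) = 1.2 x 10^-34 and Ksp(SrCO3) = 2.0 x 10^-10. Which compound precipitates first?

La2(CO3)3

Precipitation of each salt starts when its ion product equals its Ksp.
For La2(CO3)3: 1.2 x 10^-34 = (0.021)^2 × [CO3^2-]^3  ⇒  [CO3^2-] = 6.5 × 10^-11 M.
For SrCO3: 2.0 x 10^-10 = 0.003 × [CO3^2-]  ⇒  [CO3^2-] = 6.7 × 10^-8 M.
The salt with the lower threshold [CO3^2-] precipitates first: La2(CO3)3.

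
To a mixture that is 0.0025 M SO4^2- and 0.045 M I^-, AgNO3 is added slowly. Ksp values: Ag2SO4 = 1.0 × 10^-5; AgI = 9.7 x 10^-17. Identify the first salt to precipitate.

AgI

Precipitation of each salt starts when its ion product equals its Ksp.
For Ag2SO4: 1.0 × 10^-5 = 0.0025 × [Ag^+]^2  ⇒  [Ag^+] = 6.3 × 10^-2 M.
For AgI: 9.7 x 10^-17 = 0.045 × [Ag^+]  ⇒  [Ag^+] = 2.2 x 10^-15 M.
The salt with the lower threshold [Ag^+] precipitates first: AgI.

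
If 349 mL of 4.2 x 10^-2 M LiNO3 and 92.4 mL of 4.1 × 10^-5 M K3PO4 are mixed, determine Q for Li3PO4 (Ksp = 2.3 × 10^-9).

Total volume = 349 + 92.4 = 441.4 mL.
[Li^+] = 4.2 × 10^-2 × (349/441.4) = 3.32 × 10^-2 M
[PO4^3-] = 4.1 × 10^-5 × (92.4/441.4) = 8.58 × 10^-6 M
Li3PO4(s) <=> 3 Li^+(aq) + PO4^3-(aq), so Q = [Li^+]^3[PO4^3-]
Q = (3.32 × 10^-2)^3(8.58 × 10^-6) = 3.1 × 10^-10
Q < Ksp, so no precipitate of Li3PO4 forms.

Q ≈ 3.1 × 10^-10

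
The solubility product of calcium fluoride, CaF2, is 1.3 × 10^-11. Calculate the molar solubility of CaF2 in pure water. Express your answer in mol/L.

s = 1.5 × 10^-4 M

CaF2(s) <=> Ca^2+(aq) + 2 F^-(aq)
Ksp = [Ca^2+][F^-]^2
For each mole of CaF2 that dissolves: [Ca^2+] = s, [F^-] = 2s.
So Ksp = s × (2s)^2 = 4s^3
s = (1.3 × 10^-11 / 4)^(1/3) = 1.5 × 10^-4 M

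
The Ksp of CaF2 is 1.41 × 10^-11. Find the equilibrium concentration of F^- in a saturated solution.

CaF2(s) <=> Ca^2+(aq) + 2 F^-(aq)
Ksp = [Ca^2+][F^-]^2
If s mol/L of CaF2 dissolves, [Ca^2+] = s and [F^-] = 2s.
So Ksp = s × (2s)^2 = 4s^3
s = (1.41 × 10^-11 / 4)^(1/3) = 1.522 x 10^-4 M
[F^-] = 2s = 3.04 × 10^-4 M

[F^-] ≈ 3.04 × 10^-4 M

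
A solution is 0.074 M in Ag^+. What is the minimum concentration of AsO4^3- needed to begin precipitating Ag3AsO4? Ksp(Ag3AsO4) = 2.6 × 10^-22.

Ag3AsO4(s) ⇌ 3 Ag^+ + AsO4^3-
Ksp = [Ag^+]^3[AsO4^3-]
Precipitation begins when Q = Ksp. With [Ag^+] = 0.074 M:
2.6 × 10^-22 = (0.074)^3 × [AsO4^3-]
[AsO4^3-] = (2.6 × 10^-22 / 4.05 × 10^-4) = 6.4 x 10^-19 M

[AsO4^3-] ≈ 6.4 × 10^-19 M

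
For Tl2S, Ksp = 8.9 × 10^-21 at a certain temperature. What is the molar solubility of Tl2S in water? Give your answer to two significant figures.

Tl2S(s) ⇌ 2 Tl^+ + S^2-
Ksp = [Tl^+]^2[S^2-]
For each mole of Tl2S that dissolves: [Tl^+] = 2s, [S^2-] = s.
So Ksp = (2s)^2 × s = 4s^3
Solving, s = (8.9 × 10^-21/4)^(1/3) = 1.3 x 10^-7 M

1.3 × 10^-7 M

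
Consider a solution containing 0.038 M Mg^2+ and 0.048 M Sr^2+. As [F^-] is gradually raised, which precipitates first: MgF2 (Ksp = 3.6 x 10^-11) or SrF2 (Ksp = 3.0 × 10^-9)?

Each salt begins to precipitate when Q = Ksp, i.e. when [F^-] reaches its threshold.
For MgF2: 3.6 x 10^-11 = 0.038 × [F^-]^2  ⇒  [F^-] = 3.1 x 10^-5 M.
For SrF2: 3.0 × 10^-9 = 0.048 × [F^-]^2  ⇒  [F^-] = 2.5 x 10^-4 M.
The salt with the lower threshold [F^-] precipitates first: MgF2.

MgF2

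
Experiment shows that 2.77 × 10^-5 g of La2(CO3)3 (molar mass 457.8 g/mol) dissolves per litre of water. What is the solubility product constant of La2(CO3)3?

Ksp ≈ 8.76e-35

Molar solubility s = (2.77 x 10^-5 g/L) / (457.8 g/mol) = 6.051 × 10^-8 M.
La2(CO3)3(s) ⇌ 2 La^3+ + 3 CO3^2-
Let s = molar solubility. Then [La^3+] = 2s and [CO3^2-] = 3s.
Ksp = [La^3+]^2[CO3^2-]^3
So Ksp = (2s)^2 × (3s)^3 = 108s^5
With s = 6.051 × 10^-8: Ksp = 8.76 x 10^-35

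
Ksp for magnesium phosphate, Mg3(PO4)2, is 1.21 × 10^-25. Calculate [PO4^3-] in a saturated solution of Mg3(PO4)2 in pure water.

Mg3(PO4)2(s) ⇌ 3 Mg^2+ + 2 PO4^3-
Ksp = [Mg^2+]^3[PO4^3-]^2
If s mol/L of Mg3(PO4)2 dissolves, [Mg^2+] = 3s and [PO4^3-] = 2s.
So Ksp = (3s)^3 × (2s)^2 = 108s^5
s^5 = 1.21 × 10^-25 / 108, so s = 4.073 x 10^-6 M
[PO4^3-] = 2s = 8.15 × 10^-6 M

8.15 × 10^-6 M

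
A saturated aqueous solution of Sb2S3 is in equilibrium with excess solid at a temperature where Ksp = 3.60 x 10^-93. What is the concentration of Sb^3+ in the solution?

[Sb^3+] = 2.54e-19 M

Sb2S3(s) ⇌ 2 Sb^3+(aq) + 3 S^2-(aq)
Ksp = [Sb^3+]^2[S^2-]^3
With molar solubility s: [Sb^3+] = 2s, [S^2-] = 3s.
Substituting: Ksp = (2s)^2(3s)^3 = 108s^5
s = (3.60 x 10^-93 / 108)^(1/5) = 1.272 x 10^-19 M
[Sb^3+] = 2s = 2.54 x 10^-19 M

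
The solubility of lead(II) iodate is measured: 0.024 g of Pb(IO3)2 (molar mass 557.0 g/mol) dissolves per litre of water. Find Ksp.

Ksp ≈ 3.2e-13

Molar solubility s = (2.4 × 10^-2 g/L) / (557.0 g/mol) = 4.31 x 10^-5 M.
Pb(IO3)2(s) ⇌ Pb^2+(aq) + 2 IO3^-(aq)
Let s = molar solubility. Then [Pb^2+] = s and [IO3^-] = 2s.
Ksp = [Pb^2+][IO3^-]^2
Substituting: Ksp = s(2s)^2 = 4s^3
Ksp = 4 × (4.31 x 10^-5)^3 = 3.2 x 10^-13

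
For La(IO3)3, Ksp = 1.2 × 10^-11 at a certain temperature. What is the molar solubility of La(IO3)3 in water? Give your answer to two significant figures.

s ≈ 8.2 × 10^-4 M

La(IO3)3(s) ⇌ La^3+ + 3 IO3^-
Ksp = [La^3+][IO3^-]^3
If s mol/L of La(IO3)3 dissolves, [La^3+] = s and [IO3^-] = 3s.
Ksp = s(3s)^3 = 27s^4
s^4 = 1.2 × 10^-11 / 27, so s = 8.2 × 10^-4 M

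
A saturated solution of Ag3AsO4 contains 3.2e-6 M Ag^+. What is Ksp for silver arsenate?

Ag3AsO4(s) <=> 3 Ag^+(aq) + AsO4^3-(aq)
Stoichiometry gives [AsO4^3-] = (1/3)[Ag^+] = 1.07 × 10^-6 M.
Ksp = [Ag^+]^3[AsO4^3-]
Ksp = (3.2 x 10^-6)^3 × 1.07 × 10^-6 = 3.5 × 10^-23

Ksp ≈ 3.5e-23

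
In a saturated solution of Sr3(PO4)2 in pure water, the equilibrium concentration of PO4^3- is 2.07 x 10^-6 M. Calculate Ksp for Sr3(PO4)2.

1.28 x 10^-28

Sr3(PO4)2(s) ⇌ 3 Sr^2+(aq) + 2 PO4^3-(aq)
Stoichiometry gives [Sr^2+] = (3/2)[PO4^3-] = 3.105 × 10^-6 M.
Ksp = [Sr^2+]^3[PO4^3-]^2
Ksp = (3.105 × 10^-6)^3 × (2.07 x 10^-6)^2 = 1.28 × 10^-28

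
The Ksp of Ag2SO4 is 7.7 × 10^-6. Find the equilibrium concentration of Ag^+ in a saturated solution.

[Ag^+] = 0.025 M

Ag2SO4(s) <=> 2 Ag^+(aq) + SO4^2-(aq)
Ksp = [Ag^+]^2[SO4^2-]
With molar solubility s: [Ag^+] = 2s, [SO4^2-] = s.
Substituting: Ksp = (2s)^2s = 4s^3
s = (7.7 × 10^-6 / 4)^(1/3) = 1.24 × 10^-2 M
[Ag^+] = 2s = 2.5 × 10^-2 M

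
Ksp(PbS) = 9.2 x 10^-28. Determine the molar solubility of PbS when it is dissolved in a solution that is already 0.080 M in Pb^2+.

PbS(s) <=> Pb^2+(aq) + S^2-(aq)
Ksp = [Pb^2+][S^2-]
Let s = moles of PbS that dissolve per litre. [Pb^2+] = 0.080 + s ≈ 0.080, [S^2-] = s (Ksp is small, so little additional dissolves).
Ksp ≈ 0.080 × s
s = 1.2 × 10^-26 M
Check: s = 1.2 × 10^-26 ≪ 0.080, so the approximation is valid.

1.2e-26 M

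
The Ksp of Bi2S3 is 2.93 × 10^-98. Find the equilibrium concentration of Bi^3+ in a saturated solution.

[Bi^3+] ≈ 2.44e-20 M

Bi2S3(s) ⇌ 2 Bi^3+ + 3 S^2-
Ksp = [Bi^3+]^2[S^2-]^3
With molar solubility s: [Bi^3+] = 2s, [S^2-] = 3s.
Substituting: Ksp = (2s)^2(3s)^3 = 108s^5
s^5 = 2.93 × 10^-98 / 108, so s = 1.221 × 10^-20 M
[Bi^3+] = 2s = 2.44 × 10^-20 M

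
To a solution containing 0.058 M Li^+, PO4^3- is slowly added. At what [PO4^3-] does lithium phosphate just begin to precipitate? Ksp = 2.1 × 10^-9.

1.1 × 10^-5 M

Li3PO4(s) <=> 3 Li^+ + PO4^3-
Ksp = [Li^+]^3[PO4^3-]
Precipitation begins when Q = Ksp. With [Li^+] = 0.058 M:
2.1 × 10^-9 = (0.058)^3 × [PO4^3-]
[PO4^3-] = (2.1 × 10^-9 / 1.95 × 10^-4) = 1.1 × 10^-5 M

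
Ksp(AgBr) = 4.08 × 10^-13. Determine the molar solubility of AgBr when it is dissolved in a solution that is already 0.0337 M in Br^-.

AgBr(s) ⇌ Ag^+ + Br^-
Ksp = [Ag^+][Br^-]
If s mol/L dissolves here, [Ag^+] = s, [Br^-] = 0.0337 + s ≈ 0.0337 (common-ion effect: Br^- is already 0.0337 M).
Ksp ≈ s × 0.0337
s = 1.21 × 10^-11 M
Check: s = 1.2 × 10^-11 ≪ 0.0337, so the approximation is valid.

s = 1.21 × 10^-11 M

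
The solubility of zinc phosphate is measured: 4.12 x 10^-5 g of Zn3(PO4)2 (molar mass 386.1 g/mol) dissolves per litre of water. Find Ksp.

Molar solubility s = (4.12 × 10^-5 g/L) / (386.1 g/mol) = 1.067 × 10^-7 M.
Zn3(PO4)2(s) ⇌ 3 Zn^2+(aq) + 2 PO4^3-(aq)
Let s = molar solubility. Then [Zn^2+] = 3s and [PO4^3-] = 2s.
Ksp = [Zn^2+]^3[PO4^3-]^2
So Ksp = (3s)^3 × (2s)^2 = 108s^5
Ksp = 108 × (1.067 × 10^-7)^5 = 1.49 x 10^-33

Ksp ≈ 1.49 × 10^-33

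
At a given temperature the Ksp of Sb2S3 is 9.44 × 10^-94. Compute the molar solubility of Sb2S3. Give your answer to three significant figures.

Sb2S3(s) ⇌ 2 Sb^3+(aq) + 3 S^2-(aq)
Ksp = [Sb^3+]^2[S^2-]^3
If s mol/L of Sb2S3 dissolves, [Sb^3+] = 2s and [S^2-] = 3s.
Ksp = (2s)^2(3s)^3 = 108s^5
s^5 = 9.44 × 10^-94 / 108, so s = 9.73 × 10^-20 M

s ≈ 9.73 × 10^-20 M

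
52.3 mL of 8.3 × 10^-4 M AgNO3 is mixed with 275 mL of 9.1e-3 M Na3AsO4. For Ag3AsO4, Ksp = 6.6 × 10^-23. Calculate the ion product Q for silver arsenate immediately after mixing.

Q ≈ 1.8 x 10^-14

Total volume = 52.3 + 275 = 327.3 mL.
[Ag^+] = 8.3 × 10^-4 × (52.3/327.3) = 1.33 x 10^-4 M
[AsO4^3-] = 9.1 × 10^-3 × (275/327.3) = 7.65 × 10^-3 M
Ag3AsO4(s) ⇌ 3 Ag^+ + AsO4^3-, so Q = [Ag^+]^3[AsO4^3-]
Q = (1.33 × 10^-4)^3(7.65 x 10^-3) = 1.8 × 10^-14
Q > Ksp, so Ag3AsO4 will precipitate.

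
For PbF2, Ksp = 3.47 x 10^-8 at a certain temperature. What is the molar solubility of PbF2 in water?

s = 2.05 × 10^-3 M

PbF2(s) ⇌ Pb^2+(aq) + 2 F^-(aq)
Ksp = [Pb^2+][F^-]^2
With molar solubility s: [Pb^2+] = s, [F^-] = 2s.
So Ksp = s × (2s)^2 = 4s^3
Solving, s = (3.47 x 10^-8/4)^(1/3) = 2.05 × 10^-3 M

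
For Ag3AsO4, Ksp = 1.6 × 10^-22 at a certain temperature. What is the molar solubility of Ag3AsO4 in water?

Ag3AsO4(s) ⇌ 3 Ag^+ + AsO4^3-
Ksp = [Ag^+]^3[AsO4^3-]
For each mole of Ag3AsO4 that dissolves: [Ag^+] = 3s, [AsO4^3-] = s.
So Ksp = (3s)^3 × s = 27s^4
Solving, s = (1.6 × 10^-22/27)^(1/4) = 1.6 x 10^-6 M

1.6 × 10^-6 M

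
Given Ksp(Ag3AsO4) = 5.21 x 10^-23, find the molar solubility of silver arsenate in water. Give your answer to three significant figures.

Ag3AsO4(s) <=> 3 Ag^+(aq) + AsO4^3-(aq)
Ksp = [Ag^+]^3[AsO4^3-]
For each mole of Ag3AsO4 that dissolves: [Ag^+] = 3s, [AsO4^3-] = s.
So Ksp = (3s)^3 × s = 27s^4
Solving, s = (5.21 x 10^-23/27)^(1/4) = 1.18 × 10^-6 M

s ≈ 1.18 × 10^-6 M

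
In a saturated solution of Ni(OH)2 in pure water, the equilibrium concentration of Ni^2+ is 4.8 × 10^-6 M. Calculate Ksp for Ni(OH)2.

Ksp ≈ 4.4e-16

Ni(OH)2(s) <=> Ni^2+(aq) + 2 OH^-(aq)
Stoichiometry gives [OH^-] = (2/1)[Ni^2+] = 9.60 × 10^-6 M.
Ksp = [Ni^2+][OH^-]^2
Ksp = 4.8 x 10^-6 × (9.60 × 10^-6)^2 = 4.4 × 10^-16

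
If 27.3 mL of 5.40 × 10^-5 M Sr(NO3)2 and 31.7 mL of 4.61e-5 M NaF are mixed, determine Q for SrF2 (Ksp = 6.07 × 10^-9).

Total volume = 27.3 + 31.7 = 59 mL.
[Sr^2+] = 5.40 × 10^-5 × (27.3/59) = 2.499 × 10^-5 M
[F^-] = 4.61 x 10^-5 × (31.7/59) = 2.477 × 10^-5 M
SrF2(s) ⇌ Sr^2+ + 2 F^-, so Q = [Sr^2+][F^-]^2
Q = (2.499 x 10^-5)(2.477 × 10^-5)^2 = 1.53 × 10^-14
Q < Ksp, so no precipitate of SrF2 forms.

1.53 × 10^-14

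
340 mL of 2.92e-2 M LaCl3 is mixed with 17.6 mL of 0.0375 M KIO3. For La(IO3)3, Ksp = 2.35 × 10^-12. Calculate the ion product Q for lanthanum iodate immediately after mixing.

Q ≈ 1.75 × 10^-10

Total volume = 340 + 17.6 = 357.6 mL.
[La^3+] = 2.92 × 10^-2 × (340/357.6) = 2.776 × 10^-2 M
[IO3^-] = 3.75 x 10^-2 × (17.6/357.6) = 1.846 x 10^-3 M
La(IO3)3(s) ⇌ La^3+(aq) + 3 IO3^-(aq), so Q = [La^3+][IO3^-]^3
Q = (2.776 × 10^-2)(1.846 x 10^-3)^3 = 1.75 × 10^-10
Q > Ksp, so La(IO3)3 will precipitate.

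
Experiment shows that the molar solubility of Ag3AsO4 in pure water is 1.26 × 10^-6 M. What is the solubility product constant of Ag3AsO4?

6.81 × 10^-23

Ag3AsO4(s) ⇌ 3 Ag^+ + AsO4^3-
Let s = molar solubility. Then [Ag^+] = 3s and [AsO4^3-] = s.
Ksp = [Ag^+]^3[AsO4^3-]
So Ksp = (3s)^3 × s = 27s^4
Ksp = 27 × (1.26 × 10^-6)^4 = 6.81 × 10^-23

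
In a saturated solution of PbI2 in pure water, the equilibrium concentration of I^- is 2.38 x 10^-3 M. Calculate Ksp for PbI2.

PbI2(s) <=> Pb^2+ + 2 I^-
Stoichiometry gives [Pb^2+] = (1/2)[I^-] = 1.190 x 10^-3 M.
Ksp = [Pb^2+][I^-]^2
Ksp = 1.190 × 10^-3 × (2.38 × 10^-3)^2 = 6.74 × 10^-9

Ksp = 6.74 x 10^-9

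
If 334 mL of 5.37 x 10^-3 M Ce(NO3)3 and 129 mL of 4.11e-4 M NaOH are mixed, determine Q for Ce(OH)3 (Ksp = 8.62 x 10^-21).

Total volume = 334 + 129 = 463 mL.
[Ce^3+] = 5.37 x 10^-3 × (334/463) = 3.874 × 10^-3 M
[OH^-] = 4.11 x 10^-4 × (129/463) = 1.145 × 10^-4 M
Ce(OH)3(s) ⇌ Ce^3+(aq) + 3 OH^-(aq), so Q = [Ce^3+][OH^-]^3
Q = (3.874 x 10^-3)(1.145 × 10^-4)^3 = 5.82 × 10^-15
Q > Ksp, so Ce(OH)3 will precipitate.

Q ≈ 5.82 x 10^-15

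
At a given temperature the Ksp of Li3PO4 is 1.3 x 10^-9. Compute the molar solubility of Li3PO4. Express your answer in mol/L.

Li3PO4(s) <=> 3 Li^+ + PO4^3-
Ksp = [Li^+]^3[PO4^3-]
With molar solubility s: [Li^+] = 3s, [PO4^3-] = s.
So Ksp = (3s)^3 × s = 27s^4
s^4 = 1.3 x 10^-9 / 27, so s = 2.6 × 10^-3 M

2.6 x 10^-3 M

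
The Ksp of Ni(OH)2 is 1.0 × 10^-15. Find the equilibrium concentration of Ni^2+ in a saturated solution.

[Ni^2+] ≈ 6.3e-6 M

Ni(OH)2(s) ⇌ Ni^2+ + 2 OH^-
Ksp = [Ni^2+][OH^-]^2
If s mol/L of Ni(OH)2 dissolves, [Ni^2+] = s and [OH^-] = 2s.
Ksp = s(2s)^2 = 4s^3
Solving, s = (1.0 × 10^-15/4)^(1/3) = 6.30 × 10^-6 M
[Ni^2+] = s = 6.3 × 10^-6 M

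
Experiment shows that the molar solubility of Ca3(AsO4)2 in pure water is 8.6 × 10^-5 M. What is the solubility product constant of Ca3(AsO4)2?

Ca3(AsO4)2(s) <=> 3 Ca^2+(aq) + 2 AsO4^3-(aq)
For each mole of Ca3(AsO4)2 that dissolves: [Ca^2+] = 3s, [AsO4^3-] = 2s.
Ksp = [Ca^2+]^3[AsO4^3-]^2
Ksp = (3s)^3(2s)^2 = 108s^5
With s = 8.6 × 10^-5: Ksp = 5.1 x 10^-19

5.1 × 10^-19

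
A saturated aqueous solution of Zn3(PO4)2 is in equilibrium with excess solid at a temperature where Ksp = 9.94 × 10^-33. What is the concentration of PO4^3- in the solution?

[PO4^3-] = 3.12 x 10^-7 M

Zn3(PO4)2(s) ⇌ 3 Zn^2+(aq) + 2 PO4^3-(aq)
Ksp = [Zn^2+]^3[PO4^3-]^2
For each mole of Zn3(PO4)2 that dissolves: [Zn^2+] = 3s, [PO4^3-] = 2s.
So Ksp = (3s)^3 × (2s)^2 = 108s^5
s^5 = 9.94 × 10^-33 / 108, so s = 1.559 × 10^-7 M
[PO4^3-] = 2s = 3.12 × 10^-7 M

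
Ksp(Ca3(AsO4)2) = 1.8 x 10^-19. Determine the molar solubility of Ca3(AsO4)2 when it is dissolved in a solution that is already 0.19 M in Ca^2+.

2.6 × 10^-9 M

Ca3(AsO4)2(s) ⇌ 3 Ca^2+(aq) + 2 AsO4^3-(aq)
Ksp = [Ca^2+]^3[AsO4^3-]^2
Let s = moles of Ca3(AsO4)2 that dissolve per litre. [Ca^2+] = 0.19 + 3s ≈ 0.19, [AsO4^3-] = 2s (common-ion effect: Ca^2+ is already 0.19 M).
Ksp ≈ (0.19)^3 × (2s)^2
s = 2.6 × 10^-9 M
Check: 3s = 7.7 × 10^-9 ≪ 0.19, so the approximation is valid.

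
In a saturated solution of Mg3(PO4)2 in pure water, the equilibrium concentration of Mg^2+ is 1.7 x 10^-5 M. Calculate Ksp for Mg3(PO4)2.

Ksp = 6.3e-25

Mg3(PO4)2(s) ⇌ 3 Mg^2+ + 2 PO4^3-
Stoichiometry gives [PO4^3-] = (2/3)[Mg^2+] = 1.13 x 10^-5 M.
Ksp = [Mg^2+]^3[PO4^3-]^2
Ksp = (1.7 × 10^-5)^3 × (1.13 × 10^-5)^2 = 6.3 × 10^-25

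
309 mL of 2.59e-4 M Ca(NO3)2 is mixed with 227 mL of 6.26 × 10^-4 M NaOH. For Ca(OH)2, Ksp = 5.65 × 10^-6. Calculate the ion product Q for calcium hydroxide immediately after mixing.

Total volume = 309 + 227 = 536 mL.
[Ca^2+] = 2.59 × 10^-4 × (309/536) = 1.493 × 10^-4 M
[OH^-] = 6.26 × 10^-4 × (227/536) = 2.651 × 10^-4 M
Ca(OH)2(s) ⇌ Ca^2+ + 2 OH^-, so Q = [Ca^2+][OH^-]^2
Q = (1.493 x 10^-4)(2.651 × 10^-4)^2 = 1.05 × 10^-11
Q < Ksp, so no precipitate of Ca(OH)2 forms.

1.05e-11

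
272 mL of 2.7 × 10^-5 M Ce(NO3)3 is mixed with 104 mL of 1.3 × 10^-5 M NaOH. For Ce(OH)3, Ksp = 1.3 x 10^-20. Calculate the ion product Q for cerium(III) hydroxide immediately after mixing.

9.1e-22

Total volume = 272 + 104 = 376 mL.
[Ce^3+] = 2.7 x 10^-5 × (272/376) = 1.95 × 10^-5 M
[OH^-] = 1.3 × 10^-5 × (104/376) = 3.60 × 10^-6 M
Ce(OH)3(s) ⇌ Ce^3+(aq) + 3 OH^-(aq), so Q = [Ce^3+][OH^-]^3
Q = (1.95 × 10^-5)(3.60 x 10^-6)^3 = 9.1 × 10^-22
Q < Ksp, so no precipitate of Ce(OH)3 forms.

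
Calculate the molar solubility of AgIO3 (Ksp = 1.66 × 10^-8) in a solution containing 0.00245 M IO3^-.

AgIO3(s) <=> Ag^+ + IO3^-
Ksp = [Ag^+][IO3^-]
If s mol/L dissolves here, [Ag^+] = s, [IO3^-] = 0.00245 + s ≈ 0.00245 (common-ion effect: IO3^- is already 0.00245 M).
Ksp ≈ s × 0.00245
s = 6.78 x 10^-6 M
Check: s = 6.8 x 10^-6 ≪ 0.00245, so the approximation is valid.

6.78 x 10^-6 M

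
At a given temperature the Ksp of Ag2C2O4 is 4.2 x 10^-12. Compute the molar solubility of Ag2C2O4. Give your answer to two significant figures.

Ag2C2O4(s) ⇌ 2 Ag^+ + C2O4^2-
Ksp = [Ag^+]^2[C2O4^2-]
With molar solubility s: [Ag^+] = 2s, [C2O4^2-] = s.
So Ksp = (2s)^2 × s = 4s^3
Solving, s = (4.2 x 10^-12/4)^(1/3) = 1.0 × 10^-4 M

s = 1.0e-4 M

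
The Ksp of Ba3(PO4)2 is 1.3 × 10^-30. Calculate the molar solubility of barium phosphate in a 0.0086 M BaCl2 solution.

s = 7.1 × 10^-13 M

Ba3(PO4)2(s) ⇌ 3 Ba^2+(aq) + 2 PO4^3-(aq)
Ksp = [Ba^2+]^3[PO4^3-]^2
Let s be the molar solubility in this solution. [Ba^2+] = 0.0086 + 3s ≈ 0.0086, [PO4^3-] = 2s (since Ba^2+ from BaCl2 dominates).
Ksp ≈ (0.0086)^3 × (2s)^2
s = 7.1 × 10^-13 M
Check: 3s = 2.1 x 10^-12 ≪ 0.0086, so the approximation is valid.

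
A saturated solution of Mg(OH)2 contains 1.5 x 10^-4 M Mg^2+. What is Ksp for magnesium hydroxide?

Mg(OH)2(s) ⇌ Mg^2+(aq) + 2 OH^-(aq)
Stoichiometry gives [OH^-] = (2/1)[Mg^2+] = 3.00 × 10^-4 M.
Ksp = [Mg^2+][OH^-]^2
Ksp = 1.5 × 10^-4 × (3.00 × 10^-4)^2 = 1.4 x 10^-11

Ksp = 1.4 × 10^-11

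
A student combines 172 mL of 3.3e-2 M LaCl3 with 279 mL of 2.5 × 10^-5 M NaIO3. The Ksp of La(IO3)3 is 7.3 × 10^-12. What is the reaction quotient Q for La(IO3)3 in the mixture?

Q = 4.7e-17

Total volume = 172 + 279 = 451 mL.
[La^3+] = 3.3 × 10^-2 × (172/451) = 1.26 × 10^-2 M
[IO3^-] = 2.5 x 10^-5 × (279/451) = 1.55 x 10^-5 M
La(IO3)3(s) ⇌ La^3+(aq) + 3 IO3^-(aq), so Q = [La^3+][IO3^-]^3
Q = (1.26 × 10^-2)(1.55 × 10^-5)^3 = 4.7 × 10^-17
Q < Ksp, so no precipitate of La(IO3)3 forms.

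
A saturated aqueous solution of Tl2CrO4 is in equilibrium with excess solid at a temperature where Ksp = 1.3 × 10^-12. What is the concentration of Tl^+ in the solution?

Tl2CrO4(s) <=> 2 Tl^+ + CrO4^2-
Ksp = [Tl^+]^2[CrO4^2-]
Let s = molar solubility. Then [Tl^+] = 2s and [CrO4^2-] = s.
Substituting: Ksp = (2s)^2s = 4s^3
Solving, s = (1.3 × 10^-12/4)^(1/3) = 6.88 x 10^-5 M
[Tl^+] = 2s = 1.4 × 10^-4 M

[Tl^+] ≈ 1.4e-4 M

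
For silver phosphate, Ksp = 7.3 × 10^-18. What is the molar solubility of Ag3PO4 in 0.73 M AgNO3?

Ag3PO4(s) <=> 3 Ag^+ + PO4^3-
Ksp = [Ag^+]^3[PO4^3-]
Let s = moles of Ag3PO4 that dissolve per litre. [Ag^+] = 0.73 + 3s ≈ 0.73, [PO4^3-] = s (Ksp is small, so little additional dissolves).
Ksp ≈ (0.73)^3 × s
s = 1.9 × 10^-17 M
Check: 3s = 5.6 × 10^-17 ≪ 0.73, so the approximation is valid.

s ≈ 1.9e-17 M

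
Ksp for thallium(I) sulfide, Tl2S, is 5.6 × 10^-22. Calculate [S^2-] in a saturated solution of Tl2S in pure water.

[S^2-] = 5.2e-8 M

Tl2S(s) ⇌ 2 Tl^+(aq) + S^2-(aq)
Ksp = [Tl^+]^2[S^2-]
For each mole of Tl2S that dissolves: [Tl^+] = 2s, [S^2-] = s.
So Ksp = (2s)^2 × s = 4s^3
s^3 = 5.6 × 10^-22 / 4, so s = 5.19 x 10^-8 M
[S^2-] = s = 5.2 x 10^-8 M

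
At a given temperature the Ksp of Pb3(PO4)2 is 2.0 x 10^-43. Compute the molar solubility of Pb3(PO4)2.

Pb3(PO4)2(s) ⇌ 3 Pb^2+(aq) + 2 PO4^3-(aq)
Ksp = [Pb^2+]^3[PO4^3-]^2
Let s = molar solubility. Then [Pb^2+] = 3s and [PO4^3-] = 2s.
Ksp = (3s)^3(2s)^2 = 108s^5
s^5 = 2.0 x 10^-43 / 108, so s = 1.1 × 10^-9 M

s ≈ 1.1 × 10^-9 M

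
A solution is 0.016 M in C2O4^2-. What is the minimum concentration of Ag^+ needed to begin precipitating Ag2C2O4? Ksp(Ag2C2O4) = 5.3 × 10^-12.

1.8 × 10^-5 M

Ag2C2O4(s) <=> 2 Ag^+(aq) + C2O4^2-(aq)
Ksp = [Ag^+]^2[C2O4^2-]
Precipitation begins when Q = Ksp. With [C2O4^2-] = 0.016 M:
5.3 × 10^-12 = (0.016) × [Ag^+]^2
[Ag^+] = (5.3 × 10^-12 / 1.6 × 10^-2)^(1/2) = 1.8 x 10^-5 M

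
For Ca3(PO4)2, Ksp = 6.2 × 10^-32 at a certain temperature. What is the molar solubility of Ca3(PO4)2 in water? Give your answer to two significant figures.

Ca3(PO4)2(s) ⇌ 3 Ca^2+ + 2 PO4^3-
Ksp = [Ca^2+]^3[PO4^3-]^2
For each mole of Ca3(PO4)2 that dissolves: [Ca^2+] = 3s, [PO4^3-] = 2s.
Substituting: Ksp = (3s)^3(2s)^2 = 108s^5
s = (6.2 × 10^-32 / 108)^(1/5) = 2.2 x 10^-7 M

s ≈ 2.2 × 10^-7 M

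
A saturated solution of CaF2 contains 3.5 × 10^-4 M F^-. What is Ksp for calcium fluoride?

CaF2(s) <=> Ca^2+ + 2 F^-
Stoichiometry gives [Ca^2+] = (1/2)[F^-] = 1.75 × 10^-4 M.
Ksp = [Ca^2+][F^-]^2
Ksp = 1.75 × 10^-4 × (3.5 × 10^-4)^2 = 2.1 × 10^-11

Ksp = 2.1 × 10^-11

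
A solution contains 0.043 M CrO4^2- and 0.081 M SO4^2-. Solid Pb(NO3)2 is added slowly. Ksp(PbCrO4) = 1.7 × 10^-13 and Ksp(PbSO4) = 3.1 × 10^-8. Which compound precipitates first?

Precipitation of each salt starts when its ion product equals its Ksp.
For PbCrO4: 1.7 × 10^-13 = 0.043 × [Pb^2+]  ⇒  [Pb^2+] = 4.0 × 10^-12 M.
For PbSO4: 3.1 × 10^-8 = 0.081 × [Pb^2+]  ⇒  [Pb^2+] = 3.8 × 10^-7 M.
The salt with the lower threshold [Pb^2+] precipitates first: PbCrO4.

PbCrO4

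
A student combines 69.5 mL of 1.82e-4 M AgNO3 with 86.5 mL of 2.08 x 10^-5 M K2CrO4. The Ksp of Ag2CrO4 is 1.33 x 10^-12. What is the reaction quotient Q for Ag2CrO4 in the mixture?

Total volume = 69.5 + 86.5 = 156 mL.
[Ag^+] = 1.82 x 10^-4 × (69.5/156) = 8.108 × 10^-5 M
[CrO4^2-] = 2.08 × 10^-5 × (86.5/156) = 1.153 × 10^-5 M
Ag2CrO4(s) ⇌ 2 Ag^+ + CrO4^2-, so Q = [Ag^+]^2[CrO4^2-]
Q = (8.108 x 10^-5)^2(1.153 × 10^-5) = 7.58 × 10^-14
Q < Ksp, so no precipitate of Ag2CrO4 forms.

7.58 x 10^-14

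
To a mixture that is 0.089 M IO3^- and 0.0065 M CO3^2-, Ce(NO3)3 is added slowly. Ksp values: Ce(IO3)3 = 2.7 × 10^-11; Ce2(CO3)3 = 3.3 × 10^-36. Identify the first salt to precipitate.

Each salt begins to precipitate when Q = Ksp, i.e. when [Ce^3+] reaches its threshold.
For Ce(IO3)3: 2.7 × 10^-11 = (0.089)^3 × [Ce^3+]  ⇒  [Ce^3+] = 3.8 × 10^-8 M.
For Ce2(CO3)3: 3.3 × 10^-36 = (0.0065)^3 × [Ce^3+]^2  ⇒  [Ce^3+] = 3.5 x 10^-15 M.
The salt with the lower threshold [Ce^3+] precipitates first: Ce2(CO3)3.

Ce2(CO3)3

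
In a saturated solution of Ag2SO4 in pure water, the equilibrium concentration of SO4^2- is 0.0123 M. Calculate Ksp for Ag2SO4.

Ag2SO4(s) <=> 2 Ag^+ + SO4^2-
Stoichiometry gives [Ag^+] = (2/1)[SO4^2-] = 2.460 × 10^-2 M.
Ksp = [Ag^+]^2[SO4^2-]
Ksp = (2.460 x 10^-2)^2 × 1.23 × 10^-2 = 7.44 × 10^-6

Ksp = 7.44 x 10^-6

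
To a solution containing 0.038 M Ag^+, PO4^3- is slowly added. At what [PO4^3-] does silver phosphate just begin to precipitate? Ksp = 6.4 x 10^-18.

1.2e-13 M

Ag3PO4(s) ⇌ 3 Ag^+ + PO4^3-
Ksp = [Ag^+]^3[PO4^3-]
Precipitation begins when Q = Ksp. With [Ag^+] = 0.038 M:
6.4 x 10^-18 = (0.038)^3 × [PO4^3-]
[PO4^3-] = (6.4 x 10^-18 / 5.49 x 10^-5) = 1.2 × 10^-13 M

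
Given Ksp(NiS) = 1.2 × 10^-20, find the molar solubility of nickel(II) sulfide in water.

NiS(s) <=> Ni^2+ + S^2-
Ksp = [Ni^2+][S^2-]
If s mol/L of NiS dissolves, [Ni^2+] = s and [S^2-] = s.
Ksp = s × s = s^2
s = (1.2 × 10^-20)^(1/2) = 1.1 x 10^-10 M

1.1e-10 M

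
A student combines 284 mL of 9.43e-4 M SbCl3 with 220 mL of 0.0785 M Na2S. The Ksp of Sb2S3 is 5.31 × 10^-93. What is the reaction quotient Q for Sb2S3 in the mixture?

Total volume = 284 + 220 = 504 mL.
[Sb^3+] = 9.43 x 10^-4 × (284/504) = 5.314 × 10^-4 M
[S^2-] = 7.85 × 10^-2 × (220/504) = 3.427 x 10^-2 M
Sb2S3(s) ⇌ 2 Sb^3+(aq) + 3 S^2-(aq), so Q = [Sb^3+]^2[S^2-]^3
Q = (5.314 × 10^-4)^2(3.427 x 10^-2)^3 = 1.14 x 10^-11
Q > Ksp, so Sb2S3 will precipitate.

1.14e-11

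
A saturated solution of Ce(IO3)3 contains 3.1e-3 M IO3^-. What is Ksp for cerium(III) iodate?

Ce(IO3)3(s) <=> Ce^3+ + 3 IO3^-
Stoichiometry gives [Ce^3+] = (1/3)[IO3^-] = 1.03 × 10^-3 M.
Ksp = [Ce^3+][IO3^-]^3
Ksp = 1.03 × 10^-3 × (3.1 × 10^-3)^3 = 3.1 × 10^-11

Ksp ≈ 3.1 × 10^-11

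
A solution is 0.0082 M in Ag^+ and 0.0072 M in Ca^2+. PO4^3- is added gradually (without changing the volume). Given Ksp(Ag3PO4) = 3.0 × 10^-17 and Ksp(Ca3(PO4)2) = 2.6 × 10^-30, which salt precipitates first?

Each salt begins to precipitate when Q = Ksp, i.e. when [PO4^3-] reaches its threshold.
For Ag3PO4: 3.0 × 10^-17 = (0.0082)^3 × [PO4^3-]  ⇒  [PO4^3-] = 5.4 x 10^-11 M.
For Ca3(PO4)2: 2.6 × 10^-30 = (0.0072)^3 × [PO4^3-]^2  ⇒  [PO4^3-] = 2.6 x 10^-12 M.
The salt with the lower threshold [PO4^3-] precipitates first: Ca3(PO4)2.

Ca3(PO4)2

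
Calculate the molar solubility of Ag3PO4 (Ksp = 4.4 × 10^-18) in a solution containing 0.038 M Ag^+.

s = 8.0 × 10^-14 M

Ag3PO4(s) <=> 3 Ag^+ + PO4^3-
Ksp = [Ag^+]^3[PO4^3-]
Let s be the molar solubility in this solution. [Ag^+] = 0.038 + 3s ≈ 0.038, [PO4^3-] = s (since the Ag^+ already present dominates).
Ksp ≈ (0.038)^3 × s
s = 8.0 × 10^-14 M
Check: 3s = 2.4 x 10^-13 ≪ 0.038, so the approximation is valid.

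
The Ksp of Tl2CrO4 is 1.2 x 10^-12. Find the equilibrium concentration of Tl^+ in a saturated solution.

[Tl^+] = 1.3 x 10^-4 M

Tl2CrO4(s) ⇌ 2 Tl^+ + CrO4^2-
Ksp = [Tl^+]^2[CrO4^2-]
Let s = molar solubility. Then [Tl^+] = 2s and [CrO4^2-] = s.
Substituting: Ksp = (2s)^2s = 4s^3
s^3 = 1.2 x 10^-12 / 4, so s = 6.69 x 10^-5 M
[Tl^+] = 2s = 1.3 × 10^-4 M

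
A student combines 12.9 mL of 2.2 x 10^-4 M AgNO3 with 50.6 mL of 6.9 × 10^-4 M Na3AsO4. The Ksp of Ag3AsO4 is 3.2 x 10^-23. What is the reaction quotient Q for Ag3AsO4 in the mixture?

Total volume = 12.9 + 50.6 = 63.5 mL.
[Ag^+] = 2.2 × 10^-4 × (12.9/63.5) = 4.47 × 10^-5 M
[AsO4^3-] = 6.9 × 10^-4 × (50.6/63.5) = 5.50 x 10^-4 M
Ag3AsO4(s) ⇌ 3 Ag^+(aq) + AsO4^3-(aq), so Q = [Ag^+]^3[AsO4^3-]
Q = (4.47 x 10^-5)^3(5.50 × 10^-4) = 4.9 × 10^-17
Q > Ksp, so Ag3AsO4 will precipitate.

Q = 4.9 × 10^-17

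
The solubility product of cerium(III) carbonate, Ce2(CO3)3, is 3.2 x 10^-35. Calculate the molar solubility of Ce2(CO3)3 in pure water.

Ce2(CO3)3(s) ⇌ 2 Ce^3+(aq) + 3 CO3^2-(aq)
Ksp = [Ce^3+]^2[CO3^2-]^3
For each mole of Ce2(CO3)3 that dissolves: [Ce^3+] = 2s, [CO3^2-] = 3s.
Ksp = (2s)^2(3s)^3 = 108s^5
s = (3.2 x 10^-35 / 108)^(1/5) = 4.9 × 10^-8 M

s ≈ 4.9 × 10^-8 M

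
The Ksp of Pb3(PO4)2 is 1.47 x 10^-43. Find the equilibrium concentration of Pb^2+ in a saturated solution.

Pb3(PO4)2(s) ⇌ 3 Pb^2+ + 2 PO4^3-
Ksp = [Pb^2+]^3[PO4^3-]^2
With molar solubility s: [Pb^2+] = 3s, [PO4^3-] = 2s.
Ksp = (3s)^3(2s)^2 = 108s^5
s = (1.47 x 10^-43 / 108)^(1/5) = 1.064 × 10^-9 M
[Pb^2+] = 3s = 3.19 × 10^-9 M

[Pb^2+] = 3.19 x 10^-9 M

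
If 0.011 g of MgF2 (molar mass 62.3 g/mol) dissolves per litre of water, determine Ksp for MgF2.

Molar solubility s = (1.1 x 10^-2 g/L) / (62.3 g/mol) = 1.77 × 10^-4 M.
MgF2(s) ⇌ Mg^2+(aq) + 2 F^-(aq)
With molar solubility s: [Mg^2+] = s, [F^-] = 2s.
Ksp = [Mg^2+][F^-]^2
So Ksp = s × (2s)^2 = 4s^3
Ksp = 4 × (1.77 × 10^-4)^3 = 2.2 x 10^-11

Ksp ≈ 2.2 × 10^-11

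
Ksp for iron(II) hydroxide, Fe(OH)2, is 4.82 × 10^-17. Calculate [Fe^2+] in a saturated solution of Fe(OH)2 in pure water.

Fe(OH)2(s) ⇌ Fe^2+(aq) + 2 OH^-(aq)
Ksp = [Fe^2+][OH^-]^2
With molar solubility s: [Fe^2+] = s, [OH^-] = 2s.
So Ksp = s × (2s)^2 = 4s^3
Solving, s = (4.82 × 10^-17/4)^(1/3) = 2.293 × 10^-6 M
[Fe^2+] = s = 2.29 × 10^-6 M

2.29 x 10^-6 M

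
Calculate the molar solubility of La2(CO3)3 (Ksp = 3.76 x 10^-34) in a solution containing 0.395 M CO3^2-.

La2(CO3)3(s) ⇌ 2 La^3+(aq) + 3 CO3^2-(aq)
Ksp = [La^3+]^2[CO3^2-]^3
Let s = moles of La2(CO3)3 that dissolve per litre. [La^3+] = 2s, [CO3^2-] = 0.395 + 3s ≈ 0.395 (Ksp is small, so little additional dissolves).
Ksp ≈ (2s)^2 × (0.395)^3
s = 3.91 × 10^-17 M
Check: 3s = 1.2 × 10^-16 ≪ 0.395, so the approximation is valid.

s = 3.91 × 10^-17 M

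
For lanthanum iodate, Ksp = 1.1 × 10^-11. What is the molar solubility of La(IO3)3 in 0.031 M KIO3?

La(IO3)3(s) <=> La^3+(aq) + 3 IO3^-(aq)
Ksp = [La^3+][IO3^-]^3
If s mol/L dissolves here, [La^3+] = s, [IO3^-] = 0.031 + 3s ≈ 0.031 (common-ion effect: IO3^- is already 0.031 M).
Ksp ≈ s × (0.031)^3
s = 3.7 × 10^-7 M
Check: 3s = 1.1 × 10^-6 ≪ 0.031, so the approximation is valid.

s ≈ 3.7 × 10^-7 M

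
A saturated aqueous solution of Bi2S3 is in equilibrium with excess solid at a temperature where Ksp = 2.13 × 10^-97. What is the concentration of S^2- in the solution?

[S^2-] ≈ 5.45e-20 M

Bi2S3(s) <=> 2 Bi^3+(aq) + 3 S^2-(aq)
Ksp = [Bi^3+]^2[S^2-]^3
Let s = molar solubility. Then [Bi^3+] = 2s and [S^2-] = 3s.
So Ksp = (2s)^2 × (3s)^3 = 108s^5
s = (2.13 × 10^-97 / 108)^(1/5) = 1.815 × 10^-20 M
[S^2-] = 3s = 5.45 × 10^-20 M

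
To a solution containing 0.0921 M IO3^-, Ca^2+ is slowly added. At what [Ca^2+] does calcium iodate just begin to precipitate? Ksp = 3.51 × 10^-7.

Ca(IO3)2(s) ⇌ Ca^2+(aq) + 2 IO3^-(aq)
Ksp = [Ca^2+][IO3^-]^2
Precipitation begins when Q = Ksp. With [IO3^-] = 0.0921 M:
3.51 × 10^-7 = (0.0921)^2 × [Ca^2+]
[Ca^2+] = (3.51 × 10^-7 / 8.482 × 10^-3) = 4.14 x 10^-5 M

[Ca^2+] ≈ 4.14 x 10^-5 M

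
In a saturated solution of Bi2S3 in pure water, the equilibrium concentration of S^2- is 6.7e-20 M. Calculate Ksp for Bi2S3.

Bi2S3(s) ⇌ 2 Bi^3+ + 3 S^2-
Stoichiometry gives [Bi^3+] = (2/3)[S^2-] = 4.47 x 10^-20 M.
Ksp = [Bi^3+]^2[S^2-]^3
Ksp = (4.47 x 10^-20)^2 × (6.7 × 10^-20)^3 = 6.0 × 10^-97

6.0 x 10^-97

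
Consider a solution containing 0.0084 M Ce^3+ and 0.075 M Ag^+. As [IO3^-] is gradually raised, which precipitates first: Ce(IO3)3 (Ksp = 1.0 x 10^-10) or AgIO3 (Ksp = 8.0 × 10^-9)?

Precipitation of each salt starts when its ion product equals its Ksp.
For Ce(IO3)3: 1.0 x 10^-10 = 0.0084 × [IO3^-]^3  ⇒  [IO3^-] = 2.3 × 10^-3 M.
For AgIO3: 8.0 × 10^-9 = 0.075 × [IO3^-]  ⇒  [IO3^-] = 1.1 × 10^-7 M.
The salt with the lower threshold [IO3^-] precipitates first: AgIO3.

AgIO3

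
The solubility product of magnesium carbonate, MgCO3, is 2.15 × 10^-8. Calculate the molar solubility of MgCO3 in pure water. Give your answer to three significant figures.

MgCO3(s) ⇌ Mg^2+ + CO3^2-
Ksp = [Mg^2+][CO3^2-]
Let s = molar solubility. Then [Mg^2+] = s and [CO3^2-] = s.
Ksp = s × s = s^2
s = (2.15 × 10^-8)^(1/2) = 1.47 × 10^-4 M

1.47 × 10^-4 M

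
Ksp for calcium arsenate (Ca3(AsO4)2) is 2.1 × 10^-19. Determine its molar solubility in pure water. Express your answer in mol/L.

Ca3(AsO4)2(s) ⇌ 3 Ca^2+(aq) + 2 AsO4^3-(aq)
Ksp = [Ca^2+]^3[AsO4^3-]^2
If s mol/L of Ca3(AsO4)2 dissolves, [Ca^2+] = 3s and [AsO4^3-] = 2s.
Substituting: Ksp = (3s)^3(2s)^2 = 108s^5
s^5 = 2.1 × 10^-19 / 108, so s = 7.2 × 10^-5 M

s = 7.2 × 10^-5 M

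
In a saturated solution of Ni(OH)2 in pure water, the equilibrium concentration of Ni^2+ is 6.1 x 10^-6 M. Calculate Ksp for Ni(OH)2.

Ksp ≈ 9.1 × 10^-16

Ni(OH)2(s) ⇌ Ni^2+(aq) + 2 OH^-(aq)
Stoichiometry gives [OH^-] = (2/1)[Ni^2+] = 1.22 × 10^-5 M.
Ksp = [Ni^2+][OH^-]^2
Ksp = 6.1 × 10^-6 × (1.22 x 10^-5)^2 = 9.1 x 10^-16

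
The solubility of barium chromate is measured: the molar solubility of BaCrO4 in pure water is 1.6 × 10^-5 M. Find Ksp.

2.6 × 10^-10

BaCrO4(s) ⇌ Ba^2+ + CrO4^2-
If s mol/L of BaCrO4 dissolves, [Ba^2+] = s and [CrO4^2-] = s.
Ksp = [Ba^2+][CrO4^2-]
Ksp = s × s = s^2
Ksp = (1.6 × 10^-5)^2 = 2.6 × 10^-10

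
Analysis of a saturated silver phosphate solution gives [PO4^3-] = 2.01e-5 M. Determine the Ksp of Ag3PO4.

4.41 × 10^-18

Ag3PO4(s) ⇌ 3 Ag^+(aq) + PO4^3-(aq)
Stoichiometry gives [Ag^+] = (3/1)[PO4^3-] = 6.030 × 10^-5 M.
Ksp = [Ag^+]^3[PO4^3-]
Ksp = (6.030 x 10^-5)^3 × 2.01 × 10^-5 = 4.41 × 10^-18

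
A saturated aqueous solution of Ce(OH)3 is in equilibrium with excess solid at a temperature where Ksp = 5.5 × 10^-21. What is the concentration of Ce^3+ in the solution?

[Ce^3+] = 3.8 × 10^-6 M

Ce(OH)3(s) ⇌ Ce^3+(aq) + 3 OH^-(aq)
Ksp = [Ce^3+][OH^-]^3
With molar solubility s: [Ce^3+] = s, [OH^-] = 3s.
So Ksp = s × (3s)^3 = 27s^4
s^4 = 5.5 × 10^-21 / 27, so s = 3.78 × 10^-6 M
[Ce^3+] = s = 3.8 × 10^-6 M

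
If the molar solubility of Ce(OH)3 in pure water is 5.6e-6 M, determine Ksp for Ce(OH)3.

Ce(OH)3(s) ⇌ Ce^3+(aq) + 3 OH^-(aq)
If s mol/L of Ce(OH)3 dissolves, [Ce^3+] = s and [OH^-] = 3s.
Ksp = [Ce^3+][OH^-]^3
Ksp = s(3s)^3 = 27s^4
With s = 5.6 x 10^-6: Ksp = 2.7 × 10^-20

Ksp ≈ 2.7 × 10^-20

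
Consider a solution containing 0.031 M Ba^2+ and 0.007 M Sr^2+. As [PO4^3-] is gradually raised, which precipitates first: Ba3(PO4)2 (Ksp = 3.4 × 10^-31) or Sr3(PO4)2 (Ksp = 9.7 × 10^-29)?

Ba3(PO4)2

Precipitation of each salt starts when its ion product equals its Ksp.
For Ba3(PO4)2: 3.4 × 10^-31 = (0.031)^3 × [PO4^3-]^2  ⇒  [PO4^3-] = 1.1 x 10^-13 M.
For Sr3(PO4)2: 9.7 × 10^-29 = (0.007)^3 × [PO4^3-]^2  ⇒  [PO4^3-] = 1.7 × 10^-11 M.
The salt with the lower threshold [PO4^3-] precipitates first: Ba3(PO4)2.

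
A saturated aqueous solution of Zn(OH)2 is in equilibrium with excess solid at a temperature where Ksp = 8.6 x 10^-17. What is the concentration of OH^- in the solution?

[OH^-] = 5.6e-6 M

Zn(OH)2(s) ⇌ Zn^2+(aq) + 2 OH^-(aq)
Ksp = [Zn^2+][OH^-]^2
Let s = molar solubility. Then [Zn^2+] = s and [OH^-] = 2s.
Substituting: Ksp = s(2s)^2 = 4s^3
s^3 = 8.6 x 10^-17 / 4, so s = 2.78 x 10^-6 M
[OH^-] = 2s = 5.6 × 10^-6 M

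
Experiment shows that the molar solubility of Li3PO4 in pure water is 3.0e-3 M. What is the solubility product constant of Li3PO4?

2.2 x 10^-9

Li3PO4(s) ⇌ 3 Li^+(aq) + PO4^3-(aq)
If s mol/L of Li3PO4 dissolves, [Li^+] = 3s and [PO4^3-] = s.
Ksp = [Li^+]^3[PO4^3-]
So Ksp = (3s)^3 × s = 27s^4
With s = 3.0 × 10^-3: Ksp = 2.2 × 10^-9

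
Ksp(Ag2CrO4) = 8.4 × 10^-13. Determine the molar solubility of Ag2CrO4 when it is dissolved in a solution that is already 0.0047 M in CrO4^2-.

Ag2CrO4(s) ⇌ 2 Ag^+ + CrO4^2-
Ksp = [Ag^+]^2[CrO4^2-]
Let s = moles of Ag2CrO4 that dissolve per litre. [Ag^+] = 2s, [CrO4^2-] = 0.0047 + s ≈ 0.0047 (since the CrO4^2- already present dominates).
Ksp ≈ (2s)^2 × 0.0047
s = 6.7 × 10^-6 M
Check: s = 6.7 × 10^-6 ≪ 0.0047, so the approximation is valid.

6.7e-6 M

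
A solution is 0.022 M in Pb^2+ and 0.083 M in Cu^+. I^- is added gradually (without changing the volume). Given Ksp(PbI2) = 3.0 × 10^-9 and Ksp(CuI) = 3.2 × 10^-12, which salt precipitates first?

Each salt begins to precipitate when Q = Ksp, i.e. when [I^-] reaches its threshold.
For PbI2: 3.0 × 10^-9 = 0.022 × [I^-]^2  ⇒  [I^-] = 3.7 × 10^-4 M.
For CuI: 3.2 × 10^-12 = 0.083 × [I^-]  ⇒  [I^-] = 3.9 × 10^-11 M.
The salt with the lower threshold [I^-] precipitates first: CuI.

CuI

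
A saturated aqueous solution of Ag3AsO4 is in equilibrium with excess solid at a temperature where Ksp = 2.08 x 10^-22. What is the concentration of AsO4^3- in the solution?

[AsO4^3-] ≈ 1.67e-6 M

Ag3AsO4(s) ⇌ 3 Ag^+ + AsO4^3-
Ksp = [Ag^+]^3[AsO4^3-]
Let s = molar solubility. Then [Ag^+] = 3s and [AsO4^3-] = s.
Substituting: Ksp = (3s)^3s = 27s^4
s^4 = 2.08 x 10^-22 / 27, so s = 1.666 × 10^-6 M
[AsO4^3-] = s = 1.67 × 10^-6 M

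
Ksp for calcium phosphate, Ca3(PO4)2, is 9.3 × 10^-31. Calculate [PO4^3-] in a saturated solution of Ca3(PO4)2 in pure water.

7.7 x 10^-7 M

Ca3(PO4)2(s) ⇌ 3 Ca^2+ + 2 PO4^3-
Ksp = [Ca^2+]^3[PO4^3-]^2
If s mol/L of Ca3(PO4)2 dissolves, [Ca^2+] = 3s and [PO4^3-] = 2s.
Substituting: Ksp = (3s)^3(2s)^2 = 108s^5
s = (9.3 × 10^-31 / 108)^(1/5) = 3.86 × 10^-7 M
[PO4^3-] = 2s = 7.7 × 10^-7 M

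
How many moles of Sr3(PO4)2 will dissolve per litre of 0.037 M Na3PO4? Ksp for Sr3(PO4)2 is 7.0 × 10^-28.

s = 2.7 × 10^-9 M

Sr3(PO4)2(s) ⇌ 3 Sr^2+(aq) + 2 PO4^3-(aq)
Ksp = [Sr^2+]^3[PO4^3-]^2
If s mol/L dissolves here, [Sr^2+] = 3s, [PO4^3-] = 0.037 + 2s ≈ 0.037 (common-ion effect: PO4^3- is already 0.037 M).
Ksp ≈ (3s)^3 × (0.037)^2
s = 2.7 × 10^-9 M
Check: 2s = 5.3 × 10^-9 ≪ 0.037, so the approximation is valid.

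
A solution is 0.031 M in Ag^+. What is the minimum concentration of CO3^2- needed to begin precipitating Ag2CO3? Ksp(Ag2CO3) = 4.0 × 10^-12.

Ag2CO3(s) ⇌ 2 Ag^+ + CO3^2-
Ksp = [Ag^+]^2[CO3^2-]
Precipitation begins when Q = Ksp. With [Ag^+] = 0.031 M:
4.0 × 10^-12 = (0.031)^2 × [CO3^2-]
[CO3^2-] = (4.0 × 10^-12 / 9.61 x 10^-4) = 4.2 x 10^-9 M

[CO3^2-] ≈ 4.2 x 10^-9 M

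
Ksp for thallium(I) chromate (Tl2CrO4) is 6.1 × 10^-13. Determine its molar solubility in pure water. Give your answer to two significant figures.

s = 5.3 × 10^-5 M

Tl2CrO4(s) ⇌ 2 Tl^+(aq) + CrO4^2-(aq)
Ksp = [Tl^+]^2[CrO4^2-]
With molar solubility s: [Tl^+] = 2s, [CrO4^2-] = s.
Ksp = (2s)^2s = 4s^3
s = (6.1 × 10^-13 / 4)^(1/3) = 5.3 × 10^-5 M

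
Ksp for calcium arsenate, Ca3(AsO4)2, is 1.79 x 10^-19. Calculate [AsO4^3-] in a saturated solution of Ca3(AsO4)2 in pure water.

1.40 x 10^-4 M

Ca3(AsO4)2(s) <=> 3 Ca^2+ + 2 AsO4^3-
Ksp = [Ca^2+]^3[AsO4^3-]^2
Let s = molar solubility. Then [Ca^2+] = 3s and [AsO4^3-] = 2s.
Ksp = (3s)^3(2s)^2 = 108s^5
s = (1.79 x 10^-19 / 108)^(1/5) = 6.980 × 10^-5 M
[AsO4^3-] = 2s = 1.40 x 10^-4 M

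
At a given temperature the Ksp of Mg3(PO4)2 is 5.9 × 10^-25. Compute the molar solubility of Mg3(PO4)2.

s = 5.6 x 10^-6 M

Mg3(PO4)2(s) <=> 3 Mg^2+ + 2 PO4^3-
Ksp = [Mg^2+]^3[PO4^3-]^2
For each mole of Mg3(PO4)2 that dissolves: [Mg^2+] = 3s, [PO4^3-] = 2s.
So Ksp = (3s)^3 × (2s)^2 = 108s^5
s = (5.9 × 10^-25 / 108)^(1/5) = 5.6 x 10^-6 M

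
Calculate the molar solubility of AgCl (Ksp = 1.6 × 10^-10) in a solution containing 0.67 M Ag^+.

s = 2.4e-10 M

AgCl(s) ⇌ Ag^+(aq) + Cl^-(aq)
Ksp = [Ag^+][Cl^-]
Let s = moles of AgCl that dissolve per litre. [Ag^+] = 0.67 + s ≈ 0.67, [Cl^-] = s (common-ion effect: Ag^+ is already 0.67 M).
Ksp ≈ 0.67 × s
s = 2.4 × 10^-10 M
Check: s = 2.4 × 10^-10 ≪ 0.67, so the approximation is valid.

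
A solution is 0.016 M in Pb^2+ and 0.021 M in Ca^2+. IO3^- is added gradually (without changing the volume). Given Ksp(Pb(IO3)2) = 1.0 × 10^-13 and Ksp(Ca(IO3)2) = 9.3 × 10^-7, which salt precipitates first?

Precipitation of each salt starts when its ion product equals its Ksp.
For Pb(IO3)2: 1.0 × 10^-13 = 0.016 × [IO3^-]^2  ⇒  [IO3^-] = 2.5 × 10^-6 M.
For Ca(IO3)2: 9.3 × 10^-7 = 0.021 × [IO3^-]^2  ⇒  [IO3^-] = 6.7 × 10^-3 M.
The salt with the lower threshold [IO3^-] precipitates first: Pb(IO3)2.

Pb(IO3)2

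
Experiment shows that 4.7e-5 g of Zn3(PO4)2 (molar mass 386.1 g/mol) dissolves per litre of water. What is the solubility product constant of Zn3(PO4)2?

Ksp = 2.9 × 10^-33

Molar solubility s = (4.7 x 10^-5 g/L) / (386.1 g/mol) = 1.22 × 10^-7 M.
Zn3(PO4)2(s) ⇌ 3 Zn^2+ + 2 PO4^3-
Let s = molar solubility. Then [Zn^2+] = 3s and [PO4^3-] = 2s.
Ksp = [Zn^2+]^3[PO4^3-]^2
Substituting: Ksp = (3s)^3(2s)^2 = 108s^5
With s = 1.22 × 10^-7: Ksp = 2.9 × 10^-33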